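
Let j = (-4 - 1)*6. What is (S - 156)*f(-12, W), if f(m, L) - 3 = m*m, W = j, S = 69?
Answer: -12789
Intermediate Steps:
j = -30 (j = -5*6 = -30)
W = -30
f(m, L) = 3 + m² (f(m, L) = 3 + m*m = 3 + m²)
(S - 156)*f(-12, W) = (69 - 156)*(3 + (-12)²) = -87*(3 + 144) = -87*147 = -12789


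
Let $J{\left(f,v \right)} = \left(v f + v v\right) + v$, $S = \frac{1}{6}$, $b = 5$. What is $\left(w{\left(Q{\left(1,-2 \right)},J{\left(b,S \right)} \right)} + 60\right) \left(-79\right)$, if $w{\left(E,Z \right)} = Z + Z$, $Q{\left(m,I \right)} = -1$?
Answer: $- \frac{88243}{18} \approx -4902.4$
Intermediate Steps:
$S = \frac{1}{6} \approx 0.16667$
$J{\left(f,v \right)} = v + v^{2} + f v$ ($J{\left(f,v \right)} = \left(f v + v^{2}\right) + v = \left(v^{2} + f v\right) + v = v + v^{2} + f v$)
$w{\left(E,Z \right)} = 2 Z$
$\left(w{\left(Q{\left(1,-2 \right)},J{\left(b,S \right)} \right)} + 60\right) \left(-79\right) = \left(2 \frac{1 + 5 + \frac{1}{6}}{6} + 60\right) \left(-79\right) = \left(2 \cdot \frac{1}{6} \cdot \frac{37}{6} + 60\right) \left(-79\right) = \left(2 \cdot \frac{37}{36} + 60\right) \left(-79\right) = \left(\frac{37}{18} + 60\right) \left(-79\right) = \frac{1117}{18} \left(-79\right) = - \frac{88243}{18}$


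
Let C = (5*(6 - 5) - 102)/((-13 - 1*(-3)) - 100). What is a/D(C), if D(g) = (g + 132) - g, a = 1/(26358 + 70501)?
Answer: 1/12785388 ≈ 7.8214e-8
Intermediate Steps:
C = 97/110 (C = (5*1 - 102)/((-13 + 3) - 100) = (5 - 102)/(-10 - 100) = -97/(-110) = -97*(-1/110) = 97/110 ≈ 0.88182)
a = 1/96859 ≈ 1.0324e-5
D(g) = 132 (D(g) = (132 + g) - g = 132)
a/D(C) = (1/96859)/132 = (1/96859)*(1/132) = 1/12785388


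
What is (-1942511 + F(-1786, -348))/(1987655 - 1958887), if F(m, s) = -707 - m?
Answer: -242679/3596 ≈ -67.486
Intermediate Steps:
(-1942511 + F(-1786, -348))/(1987655 - 1958887) = (-1942511 + (-707 - 1*(-1786)))/(1987655 - 1958887) = (-1942511 + (-707 + 1786))/28768 = (-1942511 + 1079)*(1/28768) = -1941432*1/28768 = -242679/3596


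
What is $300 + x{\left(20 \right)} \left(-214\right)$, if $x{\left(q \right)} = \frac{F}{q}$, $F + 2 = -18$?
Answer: $514$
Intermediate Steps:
$F = -20$ ($F = -2 - 18 = -20$)
$x{\left(q \right)} = - \frac{20}{q}$
$300 + x{\left(20 \right)} \left(-214\right) = 300 + - \frac{20}{20} \left(-214\right) = 300 + \left(-20\right) \frac{1}{20} \left(-214\right) = 300 - -214 = 300 + 214 = 514$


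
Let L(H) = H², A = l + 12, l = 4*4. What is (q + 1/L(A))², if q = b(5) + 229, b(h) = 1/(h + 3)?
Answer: 32268733225/614656 ≈ 52499.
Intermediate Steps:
l = 16
A = 28 (A = 16 + 12 = 28)
b(h) = 1/(3 + h)
q = 1833/8 (q = 1/(3 + 5) + 229 = 1/8 + 229 = ⅛ + 229 = 1833/8 ≈ 229.13)
(q + 1/L(A))² = (1833/8 + 1/(28²))² = (1833/8 + 1/784)² = (179635/784)² = 32268733225/614656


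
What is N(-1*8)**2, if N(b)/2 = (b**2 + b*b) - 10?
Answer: 55696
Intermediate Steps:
N(b) = -20 + 4*b**2 (N(b) = 2*((b**2 + b*b) - 10) = 2*((b**2 + b**2) - 10) = 2*(2*b**2 - 10) = 2*(-10 + 2*b**2) = -20 + 4*b**2)
N(-1*8)**2 = (-20 + 4*(-1*8)**2)**2 = (-20 + 4*(-8)**2)**2 = (-20 + 4*64)**2 = (-20 + 256)**2 = 236**2 = 55696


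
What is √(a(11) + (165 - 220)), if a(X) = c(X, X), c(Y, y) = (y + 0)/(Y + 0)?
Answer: 3*I*√6 ≈ 7.3485*I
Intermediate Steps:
c(Y, y) = y/Y
a(X) = 1 (a(X) = X/X = 1)
√(a(11) + (165 - 220)) = √(1 + (165 - 220)) = √(1 - 55) = √(-54) = 3*I*√6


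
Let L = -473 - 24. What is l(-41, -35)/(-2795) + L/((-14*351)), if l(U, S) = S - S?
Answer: 71/702 ≈ 0.10114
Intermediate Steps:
l(U, S) = 0
L = -497
l(-41, -35)/(-2795) + L/((-14*351)) = 0/(-2795) - 497/((-14*351)) = 0*(-1/2795) - 497/(-4914) = 0 - 497*(-1/4914) = 0 + 71/702 = 71/702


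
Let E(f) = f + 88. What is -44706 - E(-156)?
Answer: -44638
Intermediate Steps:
E(f) = 88 + f
-44706 - E(-156) = -44706 - (88 - 156) = -44706 - 1*(-68) = -44706 + 68 = -44638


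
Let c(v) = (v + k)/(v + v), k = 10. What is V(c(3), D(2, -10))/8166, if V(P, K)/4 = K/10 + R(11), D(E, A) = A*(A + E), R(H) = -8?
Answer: 0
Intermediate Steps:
c(v) = (10 + v)/(2*v) (c(v) = (v + 10)/(v + v) = (10 + v)/((2*v)) = (10 + v)*(1/(2*v)) = (10 + v)/(2*v))
V(P, K) = -32 + 2*K/5 (V(P, K) = 4*(K/10 - 8) = 4*(-8 + K/10) = -32 + 2*K/5)
V(c(3), D(2, -10))/8166 = (-32 + 2*(-10*(-10 + 2))/5)/8166 = (-32 + 2*(-10*(-8))/5)*(1/8166) = (-32 + (2/5)*80)*(1/8166) = (-32 + 32)*(1/8166) = 0*(1/8166) = 0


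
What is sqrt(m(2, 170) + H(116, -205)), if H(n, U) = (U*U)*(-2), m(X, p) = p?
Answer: 6*I*sqrt(2330) ≈ 289.62*I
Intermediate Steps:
H(n, U) = -2*U**2 (H(n, U) = U**2*(-2) = -2*U**2)
sqrt(m(2, 170) + H(116, -205)) = sqrt(170 - 2*(-205)**2) = sqrt(170 - 2*42025) = sqrt(170 - 84050) = sqrt(-83880) = 6*I*sqrt(2330)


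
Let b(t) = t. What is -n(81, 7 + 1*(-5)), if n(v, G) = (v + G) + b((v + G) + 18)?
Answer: -184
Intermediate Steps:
n(v, G) = 18 + 2*G + 2*v (n(v, G) = (v + G) + ((v + G) + 18) = (G + v) + ((G + v) + 18) = (G + v) + (18 + G + v) = 18 + 2*G + 2*v)
-n(81, 7 + 1*(-5)) = -(18 + 2*(7 + 1*(-5)) + 2*81) = -(18 + 2*(7 - 5) + 162) = -(18 + 2*2 + 162) = -(18 + 4 + 162) = -1*184 = -184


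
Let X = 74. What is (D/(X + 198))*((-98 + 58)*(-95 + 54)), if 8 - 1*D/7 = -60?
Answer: 2870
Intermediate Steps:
D = 476 (D = 56 - 7*(-60) = 56 + 420 = 476)
(D/(X + 198))*((-98 + 58)*(-95 + 54)) = (476/(74 + 198))*((-98 + 58)*(-95 + 54)) = (476/272)*(-40*(-41)) = (476*(1/272))*1640 = (7/4)*1640 = 2870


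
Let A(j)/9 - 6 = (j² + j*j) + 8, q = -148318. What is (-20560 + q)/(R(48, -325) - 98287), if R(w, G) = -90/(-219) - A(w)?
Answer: 12328094/10211575 ≈ 1.2073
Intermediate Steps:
A(j) = 126 + 18*j² (A(j) = 54 + 9*((j² + j*j) + 8) = 54 + 9*((j² + j²) + 8) = 54 + 9*(2*j² + 8) = 54 + 9*(8 + 2*j²) = 54 + (72 + 18*j²) = 126 + 18*j²)
R(w, G) = -9168/73 - 18*w² (R(w, G) = -90/(-219) - (126 + 18*w²) = -90*(-1/219) + (-126 - 18*w²) = 30/73 + (-126 - 18*w²) = -9168/73 - 18*w²)
(-20560 + q)/(R(48, -325) - 98287) = (-20560 - 148318)/((-9168/73 - 18*48²) - 98287) = -168878/((-9168/73 - 18*2304) - 98287) = -168878/((-9168/73 - 41472) - 98287) = -168878/(-3036624/73 - 98287) = -168878/(-10211575/73) = -168878*(-73/10211575) = 12328094/10211575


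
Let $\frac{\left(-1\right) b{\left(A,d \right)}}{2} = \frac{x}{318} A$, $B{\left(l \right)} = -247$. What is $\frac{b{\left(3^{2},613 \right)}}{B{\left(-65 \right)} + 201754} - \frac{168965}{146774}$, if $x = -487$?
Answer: $- \frac{601436655567}{522509128718} \approx -1.1511$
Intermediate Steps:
$b{\left(A,d \right)} = \frac{487 A}{159}$ ($b{\left(A,d \right)} = - 2 - \frac{487}{318} A = - 2 \left(-487\right) \frac{1}{318} A = - 2 \left(- \frac{487 A}{318}\right) = \frac{487 A}{159}$)
$\frac{b{\left(3^{2},613 \right)}}{B{\left(-65 \right)} + 201754} - \frac{168965}{146774} = \frac{\frac{487}{159} \cdot 3^{2}}{-247 + 201754} - \frac{168965}{146774} = \frac{\frac{487}{159} \cdot 9}{201507} - \frac{168965}{146774} = \frac{1461}{53} \cdot \frac{1}{201507} - \frac{168965}{146774} = \frac{487}{3559957} - \frac{168965}{146774} = - \frac{601436655567}{522509128718}$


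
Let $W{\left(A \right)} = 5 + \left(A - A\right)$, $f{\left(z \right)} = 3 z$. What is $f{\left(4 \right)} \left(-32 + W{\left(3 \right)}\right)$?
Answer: $-324$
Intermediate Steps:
$W{\left(A \right)} = 5$ ($W{\left(A \right)} = 5 + 0 = 5$)
$f{\left(4 \right)} \left(-32 + W{\left(3 \right)}\right) = 3 \cdot 4 \left(-32 + 5\right) = 12 \left(-27\right) = -324$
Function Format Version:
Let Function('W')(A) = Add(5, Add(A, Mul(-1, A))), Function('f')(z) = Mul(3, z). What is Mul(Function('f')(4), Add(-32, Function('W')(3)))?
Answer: -324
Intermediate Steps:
Function('W')(A) = 5 (Function('W')(A) = Add(5, 0) = 5)
Mul(Function('f')(4), Add(-32, Function('W')(3))) = Mul(Mul(3, 4), Add(-32, 5)) = Mul(12, -27) = -324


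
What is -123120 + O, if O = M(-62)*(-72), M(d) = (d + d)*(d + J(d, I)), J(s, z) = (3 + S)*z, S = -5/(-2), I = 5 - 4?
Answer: -627552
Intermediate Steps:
I = 1
S = 5/2 (S = -5*(-1/2) = 5/2 ≈ 2.5000)
J(s, z) = 11*z/2 (J(s, z) = (3 + 5/2)*z = 11*z/2)
M(d) = 2*d*(11/2 + d) (M(d) = (d + d)*(d + (11/2)*1) = (2*d)*(d + 11/2) = (2*d)*(11/2 + d) = 2*d*(11/2 + d))
O = -504432 (O = -62*(11 + 2*(-62))*(-72) = -62*(11 - 124)*(-72) = -62*(-113)*(-72) = 7006*(-72) = -504432)
-123120 + O = -123120 - 504432 = -627552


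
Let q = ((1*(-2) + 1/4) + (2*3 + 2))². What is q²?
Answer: 390625/256 ≈ 1525.9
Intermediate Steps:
q = 625/16 (q = ((-2 + ¼) + (6 + 2))² = (-7/4 + 8)² = (25/4)² = 625/16 ≈ 39.063)
q² = (625/16)² = 390625/256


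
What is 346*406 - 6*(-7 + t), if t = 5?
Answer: 140488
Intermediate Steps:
346*406 - 6*(-7 + t) = 346*406 - 6*(-7 + 5) = 140476 - 6*(-2) = 140476 + 12 = 140488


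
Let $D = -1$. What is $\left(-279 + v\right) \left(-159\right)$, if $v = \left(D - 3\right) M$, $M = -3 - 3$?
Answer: $40545$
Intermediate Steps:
$M = -6$
$v = 24$ ($v = \left(-1 - 3\right) \left(-6\right) = \left(-4\right) \left(-6\right) = 24$)
$\left(-279 + v\right) \left(-159\right) = \left(-279 + 24\right) \left(-159\right) = \left(-255\right) \left(-159\right) = 40545$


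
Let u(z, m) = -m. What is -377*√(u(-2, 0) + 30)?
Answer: -377*√30 ≈ -2064.9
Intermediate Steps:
-377*√(u(-2, 0) + 30) = -377*√(-1*0 + 30) = -377*√(0 + 30) = -377*√30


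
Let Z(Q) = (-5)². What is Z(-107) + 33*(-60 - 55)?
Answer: -3770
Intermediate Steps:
Z(Q) = 25
Z(-107) + 33*(-60 - 55) = 25 + 33*(-60 - 55) = 25 + 33*(-115) = 25 - 3795 = -3770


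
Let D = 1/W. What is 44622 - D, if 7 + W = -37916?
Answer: 1692200107/37923 ≈ 44622.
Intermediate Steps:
W = -37923 (W = -7 - 37916 = -37923)
D = -1/37923 (D = 1/(-37923) = -1/37923 ≈ -2.6369e-5)
44622 - D = 44622 - 1*(-1/37923) = 44622 + 1/37923 = 1692200107/37923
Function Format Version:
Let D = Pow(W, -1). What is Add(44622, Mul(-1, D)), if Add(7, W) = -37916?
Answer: Rational(1692200107, 37923) ≈ 44622.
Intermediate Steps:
W = -37923 (W = Add(-7, -37916) = -37923)
D = Rational(-1, 37923) (D = Pow(-37923, -1) = Rational(-1, 37923) ≈ -2.6369e-5)
Add(44622, Mul(-1, D)) = Add(44622, Mul(-1, Rational(-1, 37923))) = Add(44622, Rational(1, 37923)) = Rational(1692200107, 37923)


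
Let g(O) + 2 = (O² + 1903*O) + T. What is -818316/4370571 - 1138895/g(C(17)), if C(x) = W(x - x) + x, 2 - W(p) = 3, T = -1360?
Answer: -185245647671/4749677566 ≈ -39.002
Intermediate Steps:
W(p) = -1 (W(p) = 2 - 1*3 = 2 - 3 = -1)
C(x) = -1 + x
g(O) = -1362 + O² + 1903*O (g(O) = -2 + ((O² + 1903*O) - 1360) = -2 + (-1360 + O² + 1903*O) = -1362 + O² + 1903*O)
-818316/4370571 - 1138895/g(C(17)) = -818316/4370571 - 1138895/(-1362 + (-1 + 17)² + 1903*(-1 + 17)) = -818316*1/4370571 - 1138895/(-1362 + 16² + 1903*16) = -30308/161873 - 1138895/(-1362 + 256 + 30448) = -30308/161873 - 1138895/29342 = -185245647671/4749677566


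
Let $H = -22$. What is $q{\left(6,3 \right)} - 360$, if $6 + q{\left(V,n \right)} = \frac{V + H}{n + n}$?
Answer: $- \frac{1106}{3} \approx -368.67$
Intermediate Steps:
$q{\left(V,n \right)} = -6 + \frac{-22 + V}{2 n}$ ($q{\left(V,n \right)} = -6 + \frac{V - 22}{n + n} = -6 + \frac{-22 + V}{2 n}$)
$q{\left(6,3 \right)} - 360 = \frac{-22 + 6 - 36}{2 \cdot 3} - 360 = \frac{1}{2} \cdot \frac{1}{3} \left(-22 + 6 - 36\right) - 360 = \frac{1}{2} \cdot \frac{1}{3} \left(-52\right) - 360 = - \frac{26}{3} - 360 = - \frac{1106}{3}$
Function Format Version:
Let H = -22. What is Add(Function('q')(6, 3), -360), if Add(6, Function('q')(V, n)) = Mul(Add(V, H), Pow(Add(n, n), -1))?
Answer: Rational(-1106, 3) ≈ -368.67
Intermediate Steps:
Function('q')(V, n) = Add(-6, Mul(Rational(1, 2), Pow(n, -1), Add(-22, V))) (Function('q')(V, n) = Add(-6, Mul(Add(V, -22), Pow(Add(n, n), -1))) = Add(-6, Mul(Add(-22, V), Pow(Mul(2, n), -1))) = Add(-6, Mul(Add(-22, V), Mul(Rational(1, 2), Pow(n, -1)))) = Add(-6, Mul(Rational(1, 2), Pow(n, -1), Add(-22, V))))
Add(Function('q')(6, 3), -360) = Add(Mul(Rational(1, 2), Pow(3, -1), Add(-22, 6, Mul(-12, 3))), -360) = Add(Mul(Rational(1, 2), Rational(1, 3), Add(-22, 6, -36)), -360) = Add(Mul(Rational(1, 2), Rational(1, 3), -52), -360) = Add(Rational(-26, 3), -360) = Rational(-1106, 3)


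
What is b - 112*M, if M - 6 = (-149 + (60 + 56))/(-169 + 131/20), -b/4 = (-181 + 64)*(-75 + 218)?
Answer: 71726276/1083 ≈ 66229.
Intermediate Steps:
b = 66924 (b = -4*(-181 + 64)*(-75 + 218) = -(-468)*143 = -4*(-16731) = 66924)
M = 6718/1083 (M = 6 + (-149 + (60 + 56))/(-169 + 131/20) = 6 + (-149 + 116)/(-169 + 131*(1/20)) = 6 - 33/(-169 + 131/20) = 6 - 33/(-3249/20) = 6 - 33*(-20/3249) = 6 + 220/1083 = 6718/1083 ≈ 6.2031)
b - 112*M = 66924 - 112*6718/1083 = 66924 - 752416/1083 = 71726276/1083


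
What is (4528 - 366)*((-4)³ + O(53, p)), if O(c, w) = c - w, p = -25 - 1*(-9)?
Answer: 20810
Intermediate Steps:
p = -16 (p = -25 + 9 = -16)
(4528 - 366)*((-4)³ + O(53, p)) = (4528 - 366)*((-4)³ + (53 - 1*(-16))) = 4162*(-64 + (53 + 16)) = 4162*(-64 + 69) = 4162*5 = 20810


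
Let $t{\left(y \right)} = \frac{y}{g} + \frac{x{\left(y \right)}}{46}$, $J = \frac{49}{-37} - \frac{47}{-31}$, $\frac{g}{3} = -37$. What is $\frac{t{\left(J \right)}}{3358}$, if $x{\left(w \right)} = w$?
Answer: $\frac{3575}{4916600589} \approx 7.2713 \cdot 10^{-7}$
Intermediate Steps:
$g = -111$ ($g = 3 \left(-37\right) = -111$)
$J = \frac{220}{1147}$ ($J = 49 \left(- \frac{1}{37}\right) - - \frac{47}{31} = - \frac{49}{37} + \frac{47}{31} = \frac{220}{1147} \approx 0.1918$)
$t{\left(y \right)} = \frac{65 y}{5106}$ ($t{\left(y \right)} = \frac{y}{-111} + \frac{y}{46} = y \left(- \frac{1}{111}\right) + y \frac{1}{46} = - \frac{y}{111} + \frac{y}{46} = \frac{65 y}{5106}$)
$\frac{t{\left(J \right)}}{3358} = \frac{\frac{65}{5106} \cdot \frac{220}{1147}}{3358} = \frac{7150}{2928291} \cdot \frac{1}{3358} = \frac{3575}{4916600589}$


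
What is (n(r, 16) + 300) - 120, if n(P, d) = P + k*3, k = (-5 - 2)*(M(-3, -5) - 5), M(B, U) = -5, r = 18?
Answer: 408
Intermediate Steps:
k = 70 (k = (-5 - 2)*(-5 - 5) = -7*(-10) = 70)
n(P, d) = 210 + P (n(P, d) = P + 70*3 = P + 210 = 210 + P)
(n(r, 16) + 300) - 120 = ((210 + 18) + 300) - 120 = (228 + 300) - 120 = 528 - 120 = 408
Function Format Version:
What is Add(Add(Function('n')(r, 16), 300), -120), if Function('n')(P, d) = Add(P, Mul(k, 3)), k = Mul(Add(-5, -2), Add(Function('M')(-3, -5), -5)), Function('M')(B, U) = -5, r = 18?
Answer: 408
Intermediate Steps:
k = 70 (k = Mul(Add(-5, -2), Add(-5, -5)) = Mul(-7, -10) = 70)
Function('n')(P, d) = Add(210, P) (Function('n')(P, d) = Add(P, Mul(70, 3)) = Add(P, 210) = Add(210, P))
Add(Add(Function('n')(r, 16), 300), -120) = Add(Add(Add(210, 18), 300), -120) = Add(Add(228, 300), -120) = Add(528, -120) = 408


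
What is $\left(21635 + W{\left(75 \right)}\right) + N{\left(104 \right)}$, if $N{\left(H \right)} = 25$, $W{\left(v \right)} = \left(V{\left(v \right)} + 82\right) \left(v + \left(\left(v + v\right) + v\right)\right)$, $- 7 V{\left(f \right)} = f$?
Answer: $\frac{301320}{7} \approx 43046.0$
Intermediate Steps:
$V{\left(f \right)} = - \frac{f}{7}$
$W{\left(v \right)} = 4 v \left(82 - \frac{v}{7}\right)$ ($W{\left(v \right)} = \left(- \frac{v}{7} + 82\right) \left(v + \left(\left(v + v\right) + v\right)\right) = \left(82 - \frac{v}{7}\right) \left(v + \left(2 v + v\right)\right) = \left(82 - \frac{v}{7}\right) \left(v + 3 v\right) = \left(82 - \frac{v}{7}\right) 4 v = 4 v \left(82 - \frac{v}{7}\right)$)
$\left(21635 + W{\left(75 \right)}\right) + N{\left(104 \right)} = \left(21635 + \frac{4}{7} \cdot 75 \left(574 - 75\right)\right) + 25 = \left(21635 + \frac{4}{7} \cdot 75 \cdot 499\right) + 25 = \left(21635 + \frac{149700}{7}\right) + 25 = \frac{301145}{7} + 25 = \frac{301320}{7}$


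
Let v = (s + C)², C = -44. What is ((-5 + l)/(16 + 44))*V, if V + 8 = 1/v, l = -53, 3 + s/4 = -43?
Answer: 12060259/1559520 ≈ 7.7333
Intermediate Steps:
s = -184 (s = -12 + 4*(-43) = -12 - 172 = -184)
v = 51984 (v = (-184 - 44)² = (-228)² = 51984)
V = -415871/51984 (V = -8 + 1/51984 = -415871/51984 ≈ -8.0000)
((-5 + l)/(16 + 44))*V = ((-5 - 53)/(16 + 44))*(-415871/51984) = -58/60*(-415871/51984) = -58*1/60*(-415871/51984) = -29/30*(-415871/51984) = 12060259/1559520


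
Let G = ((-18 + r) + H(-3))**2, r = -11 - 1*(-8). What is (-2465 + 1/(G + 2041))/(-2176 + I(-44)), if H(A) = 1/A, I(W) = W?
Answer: 13844054/12468075 ≈ 1.1104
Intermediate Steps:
r = -3 (r = -11 + 8 = -3)
H(A) = 1/A
G = 4096/9 (G = ((-18 - 3) + 1/(-3))**2 = (-21 - 1/3)**2 = (-64/3)**2 = 4096/9 ≈ 455.11)
(-2465 + 1/(G + 2041))/(-2176 + I(-44)) = (-2465 + 1/(4096/9 + 2041))/(-2176 - 44) = (-2465 + 1/(22465/9))/(-2220) = (-2465 + 9/22465)*(-1/2220) = -55376216/22465*(-1/2220) = 13844054/12468075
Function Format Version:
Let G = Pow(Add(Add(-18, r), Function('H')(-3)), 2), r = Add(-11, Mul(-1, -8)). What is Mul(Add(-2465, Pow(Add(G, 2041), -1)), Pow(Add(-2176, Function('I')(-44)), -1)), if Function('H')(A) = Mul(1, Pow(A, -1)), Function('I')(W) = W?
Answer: Rational(13844054, 12468075) ≈ 1.1104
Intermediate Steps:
r = -3 (r = Add(-11, 8) = -3)
Function('H')(A) = Pow(A, -1)
G = Rational(4096, 9) (G = Pow(Add(Add(-18, -3), Pow(-3, -1)), 2) = Pow(Add(-21, Rational(-1, 3)), 2) = Pow(Rational(-64, 3), 2) = Rational(4096, 9) ≈ 455.11)
Mul(Add(-2465, Pow(Add(G, 2041), -1)), Pow(Add(-2176, Function('I')(-44)), -1)) = Mul(Add(-2465, Pow(Add(Rational(4096, 9), 2041), -1)), Pow(Add(-2176, -44), -1)) = Mul(Add(-2465, Pow(Rational(22465, 9), -1)), Pow(-2220, -1)) = Mul(Add(-2465, Rational(9, 22465)), Rational(-1, 2220)) = Mul(Rational(-55376216, 22465), Rational(-1, 2220)) = Rational(13844054, 12468075)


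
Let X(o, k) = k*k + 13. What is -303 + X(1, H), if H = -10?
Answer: -190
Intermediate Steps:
X(o, k) = 13 + k² (X(o, k) = k² + 13 = 13 + k²)
-303 + X(1, H) = -303 + (13 + (-10)²) = -303 + (13 + 100) = -303 + 113 = -190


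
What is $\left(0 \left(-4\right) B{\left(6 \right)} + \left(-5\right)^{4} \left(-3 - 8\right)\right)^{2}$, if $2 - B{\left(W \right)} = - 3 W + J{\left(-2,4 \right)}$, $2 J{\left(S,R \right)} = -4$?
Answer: $47265625$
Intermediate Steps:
$J{\left(S,R \right)} = -2$ ($J{\left(S,R \right)} = \frac{1}{2} \left(-4\right) = -2$)
$B{\left(W \right)} = 4 + 3 W$ ($B{\left(W \right)} = 2 - \left(- 3 W - 2\right) = 2 - \left(-2 - 3 W\right) = 2 + \left(2 + 3 W\right) = 4 + 3 W$)
$\left(0 \left(-4\right) B{\left(6 \right)} + \left(-5\right)^{4} \left(-3 - 8\right)\right)^{2} = \left(0 \left(-4\right) \left(4 + 3 \cdot 6\right) + \left(-5\right)^{4} \left(-3 - 8\right)\right)^{2} = \left(0 \left(4 + 18\right) + 625 \left(-11\right)\right)^{2} = \left(0 \cdot 22 - 6875\right)^{2} = \left(0 - 6875\right)^{2} = \left(-6875\right)^{2} = 47265625$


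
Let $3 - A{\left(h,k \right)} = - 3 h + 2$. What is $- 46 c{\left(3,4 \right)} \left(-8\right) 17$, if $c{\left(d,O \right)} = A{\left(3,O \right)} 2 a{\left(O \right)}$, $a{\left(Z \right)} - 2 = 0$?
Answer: $250240$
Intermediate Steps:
$A{\left(h,k \right)} = 1 + 3 h$ ($A{\left(h,k \right)} = 3 - \left(- 3 h + 2\right) = 3 - \left(2 - 3 h\right) = 3 + \left(-2 + 3 h\right) = 1 + 3 h$)
$a{\left(Z \right)} = 2$ ($a{\left(Z \right)} = 2 + 0 = 2$)
$c{\left(d,O \right)} = 40$ ($c{\left(d,O \right)} = \left(1 + 3 \cdot 3\right) 2 \cdot 2 = \left(1 + 9\right) 2 \cdot 2 = 10 \cdot 2 \cdot 2 = 20 \cdot 2 = 40$)
$- 46 c{\left(3,4 \right)} \left(-8\right) 17 = - 46 \cdot 40 \left(-8\right) 17 = \left(-46\right) \left(-320\right) 17 = 14720 \cdot 17 = 250240$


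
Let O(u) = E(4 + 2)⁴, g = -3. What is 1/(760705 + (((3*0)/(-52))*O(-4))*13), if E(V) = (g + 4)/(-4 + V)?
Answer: 1/760705 ≈ 1.3146e-6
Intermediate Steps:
E(V) = 1/(-4 + V) (E(V) = (-3 + 4)/(-4 + V) = 1/(-4 + V))
O(u) = 1/16 (O(u) = (1/(-4 + (4 + 2)))⁴ = (1/(-4 + 6))⁴ = (1/2)⁴ = (½)⁴ = 1/16)
1/(760705 + (((3*0)/(-52))*O(-4))*13) = 1/(760705 + (((3*0)/(-52))*(1/16))*13) = 1/(760705 + ((0*(-1/52))*(1/16))*13) = 1/(760705 + (0*(1/16))*13) = 1/(760705 + 0*13) = 1/(760705 + 0) = 1/760705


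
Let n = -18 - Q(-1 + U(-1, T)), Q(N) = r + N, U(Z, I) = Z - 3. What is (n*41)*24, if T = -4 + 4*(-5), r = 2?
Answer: -14760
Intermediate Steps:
T = -24 (T = -4 - 20 = -24)
U(Z, I) = -3 + Z
Q(N) = 2 + N
n = -15 (n = -18 - (2 + (-1 + (-3 - 1))) = -18 - (2 + (-1 - 4)) = -18 - (2 - 5) = -18 - 1*(-3) = -18 + 3 = -15)
(n*41)*24 = -15*41*24 = -615*24 = -14760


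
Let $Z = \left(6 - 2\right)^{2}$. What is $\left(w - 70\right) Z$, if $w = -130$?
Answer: $-3200$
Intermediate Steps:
$Z = 16$ ($Z = 4^{2} = 16$)
$\left(w - 70\right) Z = \left(-130 - 70\right) 16 = \left(-200\right) 16 = -3200$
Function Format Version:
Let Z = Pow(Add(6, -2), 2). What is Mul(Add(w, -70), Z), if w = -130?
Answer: -3200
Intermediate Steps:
Z = 16 (Z = Pow(4, 2) = 16)
Mul(Add(w, -70), Z) = Mul(Add(-130, -70), 16) = Mul(-200, 16) = -3200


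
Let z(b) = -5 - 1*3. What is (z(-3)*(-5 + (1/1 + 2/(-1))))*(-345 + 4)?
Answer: -16368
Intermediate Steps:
z(b) = -8 (z(b) = -5 - 3 = -8)
(z(-3)*(-5 + (1/1 + 2/(-1))))*(-345 + 4) = (-8*(-5 + (1/1 + 2/(-1))))*(-345 + 4) = -8*(-5 + (1*1 + 2*(-1)))*(-341) = -8*(-5 + (1 - 2))*(-341) = -8*(-5 - 1)*(-341) = -8*(-6)*(-341) = 48*(-341) = -16368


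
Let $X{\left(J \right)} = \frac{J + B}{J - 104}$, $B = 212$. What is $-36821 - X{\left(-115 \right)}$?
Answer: $- \frac{8063702}{219} \approx -36821.0$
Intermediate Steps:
$X{\left(J \right)} = \frac{212 + J}{-104 + J}$ ($X{\left(J \right)} = \frac{J + 212}{J - 104} = \frac{212 + J}{-104 + J}$)
$-36821 - X{\left(-115 \right)} = -36821 - \frac{212 - 115}{-104 - 115} = -36821 - \frac{1}{-219} \cdot 97 = -36821 - \left(- \frac{1}{219}\right) 97 = -36821 - - \frac{97}{219} = -36821 + \frac{97}{219} = - \frac{8063702}{219}$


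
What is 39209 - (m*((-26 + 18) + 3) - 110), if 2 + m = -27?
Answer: 39174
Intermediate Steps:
m = -29 (m = -2 - 27 = -29)
39209 - (m*((-26 + 18) + 3) - 110) = 39209 - (-29*((-26 + 18) + 3) - 110) = 39209 - (-29*(-8 + 3) - 110) = 39209 - (-29*(-5) - 110) = 39209 - (145 - 110) = 39209 - 1*35 = 39209 - 35 = 39174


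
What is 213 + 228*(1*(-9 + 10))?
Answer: 441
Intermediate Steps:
213 + 228*(1*(-9 + 10)) = 213 + 228*(1*1) = 213 + 228*1 = 213 + 228 = 441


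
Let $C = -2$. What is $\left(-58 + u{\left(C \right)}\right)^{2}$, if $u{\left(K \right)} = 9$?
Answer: $2401$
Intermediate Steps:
$\left(-58 + u{\left(C \right)}\right)^{2} = \left(-58 + 9\right)^{2} = \left(-49\right)^{2} = 2401$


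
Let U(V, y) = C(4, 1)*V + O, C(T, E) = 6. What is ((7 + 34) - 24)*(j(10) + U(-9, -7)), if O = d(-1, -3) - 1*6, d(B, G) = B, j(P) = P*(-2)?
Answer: -1377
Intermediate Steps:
j(P) = -2*P
O = -7 (O = -1 - 1*6 = -1 - 6 = -7)
U(V, y) = -7 + 6*V (U(V, y) = 6*V - 7 = -7 + 6*V)
((7 + 34) - 24)*(j(10) + U(-9, -7)) = ((7 + 34) - 24)*(-2*10 + (-7 + 6*(-9))) = (41 - 24)*(-20 + (-7 - 54)) = 17*(-20 - 61) = 17*(-81) = -1377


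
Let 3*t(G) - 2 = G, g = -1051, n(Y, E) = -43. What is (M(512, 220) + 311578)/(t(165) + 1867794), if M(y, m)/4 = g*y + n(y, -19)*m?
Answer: -5636130/5603549 ≈ -1.0058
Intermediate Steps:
t(G) = ⅔ + G/3
M(y, m) = -4204*y - 172*m (M(y, m) = 4*(-1051*y - 43*m) = -4204*y - 172*m)
(M(512, 220) + 311578)/(t(165) + 1867794) = ((-4204*512 - 172*220) + 311578)/((⅔ + (⅓)*165) + 1867794) = ((-2152448 - 37840) + 311578)/((⅔ + 55) + 1867794) = (-2190288 + 311578)/(167/3 + 1867794) = -1878710/5603549/3 = -1878710*3/5603549 = -5636130/5603549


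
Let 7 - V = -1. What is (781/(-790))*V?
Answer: -3124/395 ≈ -7.9089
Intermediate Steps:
V = 8 (V = 7 - 1*(-1) = 7 + 1 = 8)
(781/(-790))*V = (781/(-790))*8 = (781*(-1/790))*8 = -781/790*8 = -3124/395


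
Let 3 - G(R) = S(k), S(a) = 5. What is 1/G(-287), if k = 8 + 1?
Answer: -1/2 ≈ -0.50000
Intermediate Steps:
k = 9
G(R) = -2 (G(R) = 3 - 1*5 = 3 - 5 = -2)
1/G(-287) = 1/(-2) = -1/2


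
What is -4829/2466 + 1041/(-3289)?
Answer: -18449687/8110674 ≈ -2.2747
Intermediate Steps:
-4829/2466 + 1041/(-3289) = -4829*1/2466 + 1041*(-1/3289) = -4829/2466 - 1041/3289 = -18449687/8110674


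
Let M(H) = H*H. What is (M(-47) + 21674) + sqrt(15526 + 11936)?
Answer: 23883 + sqrt(27462) ≈ 24049.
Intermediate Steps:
M(H) = H**2
(M(-47) + 21674) + sqrt(15526 + 11936) = ((-47)**2 + 21674) + sqrt(15526 + 11936) = (2209 + 21674) + sqrt(27462) = 23883 + sqrt(27462)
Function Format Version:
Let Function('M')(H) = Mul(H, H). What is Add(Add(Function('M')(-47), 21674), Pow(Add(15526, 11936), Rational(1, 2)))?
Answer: Add(23883, Pow(27462, Rational(1, 2))) ≈ 24049.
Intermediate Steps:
Function('M')(H) = Pow(H, 2)
Add(Add(Function('M')(-47), 21674), Pow(Add(15526, 11936), Rational(1, 2))) = Add(Add(Pow(-47, 2), 21674), Pow(Add(15526, 11936), Rational(1, 2))) = Add(Add(2209, 21674), Pow(27462, Rational(1, 2))) = Add(23883, Pow(27462, Rational(1, 2)))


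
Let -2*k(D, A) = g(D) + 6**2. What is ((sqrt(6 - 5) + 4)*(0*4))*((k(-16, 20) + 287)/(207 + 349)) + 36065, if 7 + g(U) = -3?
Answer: 36065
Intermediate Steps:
g(U) = -10 (g(U) = -7 - 3 = -10)
k(D, A) = -13 (k(D, A) = -(-10 + 6**2)/2 = -(-10 + 36)/2 = -1/2*26 = -13)
((sqrt(6 - 5) + 4)*(0*4))*((k(-16, 20) + 287)/(207 + 349)) + 36065 = ((sqrt(6 - 5) + 4)*(0*4))*((-13 + 287)/(207 + 349)) + 36065 = ((sqrt(1) + 4)*0)*(274/556) + 36065 = ((1 + 4)*0)*(274*(1/556)) + 36065 = (5*0)*(137/278) + 36065 = 0*(137/278) + 36065 = 0 + 36065 = 36065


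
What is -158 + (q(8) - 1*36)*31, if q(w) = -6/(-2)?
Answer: -1181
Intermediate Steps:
q(w) = 3 (q(w) = -6*(-½) = 3)
-158 + (q(8) - 1*36)*31 = -158 + (3 - 1*36)*31 = -158 + (3 - 36)*31 = -158 - 33*31 = -158 - 1023 = -1181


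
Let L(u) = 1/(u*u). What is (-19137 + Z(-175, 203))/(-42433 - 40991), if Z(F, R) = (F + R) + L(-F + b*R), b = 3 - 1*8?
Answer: 13483310399/58863974400 ≈ 0.22906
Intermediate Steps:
b = -5 (b = 3 - 8 = -5)
L(u) = u**(-2) (L(u) = 1/(u**2) = u**(-2))
Z(F, R) = F + R + (-F - 5*R)**(-2) (Z(F, R) = (F + R) + (-F - 5*R)**(-2) = F + R + (-F - 5*R)**(-2))
(-19137 + Z(-175, 203))/(-42433 - 40991) = (-19137 + (-175 + 203 + (-175 + 5*203)**(-2)))/(-42433 - 40991) = (-19137 + (-175 + 203 + (-175 + 1015)**(-2)))/(-83424) = (-19137 + (-175 + 203 + 840**(-2)))*(-1/83424) = (-19137 + (-175 + 203 + 1/705600))*(-1/83424) = (-19137 + 19756801/705600)*(-1/83424) = -13483310399/705600*(-1/83424) = 13483310399/58863974400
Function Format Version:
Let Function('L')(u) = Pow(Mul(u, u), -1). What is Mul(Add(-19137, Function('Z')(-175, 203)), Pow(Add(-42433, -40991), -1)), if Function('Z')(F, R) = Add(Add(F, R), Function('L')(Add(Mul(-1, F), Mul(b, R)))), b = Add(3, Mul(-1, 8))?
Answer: Rational(13483310399, 58863974400) ≈ 0.22906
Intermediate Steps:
b = -5 (b = Add(3, -8) = -5)
Function('L')(u) = Pow(u, -2) (Function('L')(u) = Pow(Pow(u, 2), -1) = Pow(u, -2))
Function('Z')(F, R) = Add(F, R, Pow(Add(Mul(-1, F), Mul(-5, R)), -2)) (Function('Z')(F, R) = Add(Add(F, R), Pow(Add(Mul(-1, F), Mul(-5, R)), -2)) = Add(F, R, Pow(Add(Mul(-1, F), Mul(-5, R)), -2)))
Mul(Add(-19137, Function('Z')(-175, 203)), Pow(Add(-42433, -40991), -1)) = Mul(Add(-19137, Add(-175, 203, Pow(Add(-175, Mul(5, 203)), -2))), Pow(Add(-42433, -40991), -1)) = Mul(Add(-19137, Add(-175, 203, Pow(Add(-175, 1015), -2))), Pow(-83424, -1)) = Mul(Add(-19137, Add(-175, 203, Pow(840, -2))), Rational(-1, 83424)) = Mul(Add(-19137, Add(-175, 203, Rational(1, 705600))), Rational(-1, 83424)) = Mul(Add(-19137, Rational(19756801, 705600)), Rational(-1, 83424)) = Mul(Rational(-13483310399, 705600), Rational(-1, 83424)) = Rational(13483310399, 58863974400)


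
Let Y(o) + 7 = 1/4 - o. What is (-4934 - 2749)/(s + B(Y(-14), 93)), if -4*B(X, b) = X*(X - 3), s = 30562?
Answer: -163904/651825 ≈ -0.25145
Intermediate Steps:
Y(o) = -27/4 - o (Y(o) = -7 + (1/4 - o) = -27/4 - o)
B(X, b) = -X*(-3 + X)/4 (B(X, b) = -X*(X - 3)/4 = -X*(-3 + X)/4)
(-4934 - 2749)/(s + B(Y(-14), 93)) = (-4934 - 2749)/(30562 + (-27/4 - 1*(-14))*(3 - (-27/4 - 1*(-14)))/4) = -7683/(30562 + (-27/4 + 14)*(3 - (-27/4 + 14))/4) = -7683/(30562 + (1/4)*(29/4)*(3 - 1*29/4)) = -7683/(30562 + (1/4)*(29/4)*(3 - 29/4)) = -7683/(30562 + (1/4)*(29/4)*(-17/4)) = -7683/(30562 - 493/64) = -7683/1955475/64 = -7683*64/1955475 = -163904/651825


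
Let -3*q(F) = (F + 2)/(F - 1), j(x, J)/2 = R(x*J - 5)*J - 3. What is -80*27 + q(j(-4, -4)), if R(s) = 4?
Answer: -28084/13 ≈ -2160.3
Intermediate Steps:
j(x, J) = -6 + 8*J (j(x, J) = 2*(4*J - 3) = 2*(-3 + 4*J) = -6 + 8*J)
q(F) = -(2 + F)/(3*(-1 + F)) (q(F) = -(F + 2)/(3*(F - 1)) = -(2 + F)/(3*(-1 + F)))
-80*27 + q(j(-4, -4)) = -80*27 + (-2 - (-6 + 8*(-4)))/(3*(-1 + (-6 + 8*(-4)))) = -2160 + (-2 - (-6 - 32))/(3*(-1 + (-6 - 32))) = -2160 + (-2 - 1*(-38))/(3*(-1 - 38)) = -2160 + (1/3)*(-2 + 38)/(-39) = -2160 + (1/3)*(-1/39)*36 = -2160 - 4/13 = -28084/13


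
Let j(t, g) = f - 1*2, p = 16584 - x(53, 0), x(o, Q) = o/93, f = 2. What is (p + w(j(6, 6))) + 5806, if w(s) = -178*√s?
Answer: 2082217/93 ≈ 22389.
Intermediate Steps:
x(o, Q) = o/93 (x(o, Q) = o*(1/93) = o/93)
p = 1542259/93 (p = 16584 - 53/93 = 1542259/93 ≈ 16583.)
j(t, g) = 0 (j(t, g) = 2 - 1*2 = 2 - 2 = 0)
(p + w(j(6, 6))) + 5806 = (1542259/93 - 178*√0) + 5806 = (1542259/93 - 178*0) + 5806 = (1542259/93 + 0) + 5806 = 1542259/93 + 5806 = 2082217/93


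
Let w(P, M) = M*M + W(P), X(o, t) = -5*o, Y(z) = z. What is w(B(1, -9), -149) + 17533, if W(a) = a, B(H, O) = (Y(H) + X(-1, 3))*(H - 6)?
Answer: 39704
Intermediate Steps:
B(H, O) = (-6 + H)*(5 + H) (B(H, O) = (H - 5*(-1))*(H - 6) = (H + 5)*(-6 + H) = (5 + H)*(-6 + H) = (-6 + H)*(5 + H))
w(P, M) = P + M**2 (w(P, M) = M*M + P = M**2 + P = P + M**2)
w(B(1, -9), -149) + 17533 = ((-30 + 1**2 - 1*1) + (-149)**2) + 17533 = ((-30 + 1 - 1) + 22201) + 17533 = (-30 + 22201) + 17533 = 22171 + 17533 = 39704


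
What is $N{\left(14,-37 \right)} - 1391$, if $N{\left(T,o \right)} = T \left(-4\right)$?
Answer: $-1447$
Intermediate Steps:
$N{\left(T,o \right)} = - 4 T$
$N{\left(14,-37 \right)} - 1391 = \left(-4\right) 14 - 1391 = -56 - 1391 = -1447$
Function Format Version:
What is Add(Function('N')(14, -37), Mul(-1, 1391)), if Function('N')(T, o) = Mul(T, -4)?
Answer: -1447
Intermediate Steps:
Function('N')(T, o) = Mul(-4, T)
Add(Function('N')(14, -37), Mul(-1, 1391)) = Add(Mul(-4, 14), Mul(-1, 1391)) = Add(-56, -1391) = -1447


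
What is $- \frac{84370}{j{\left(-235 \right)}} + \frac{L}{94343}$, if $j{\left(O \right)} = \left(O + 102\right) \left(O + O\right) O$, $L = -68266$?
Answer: $- \frac{99485758119}{138588451855} \approx -0.71785$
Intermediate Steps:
$j{\left(O \right)} = 2 O^{2} \left(102 + O\right)$ ($j{\left(O \right)} = \left(102 + O\right) 2 O O = 2 O \left(102 + O\right) O = 2 O^{2} \left(102 + O\right)$)
$- \frac{84370}{j{\left(-235 \right)}} + \frac{L}{94343} = - \frac{84370}{2 \left(-235\right)^{2} \left(102 - 235\right)} - \frac{68266}{94343} = - \frac{84370}{2 \cdot 55225 \left(-133\right)} - \frac{68266}{94343} = - \frac{84370}{-14689850} - \frac{68266}{94343} = \left(-84370\right) \left(- \frac{1}{14689850}\right) - \frac{68266}{94343} = \frac{8437}{1468985} - \frac{68266}{94343} = - \frac{99485758119}{138588451855}$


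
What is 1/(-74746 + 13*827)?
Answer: -1/63995 ≈ -1.5626e-5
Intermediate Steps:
1/(-74746 + 13*827) = 1/(-74746 + 10751) = 1/(-63995) = -1/63995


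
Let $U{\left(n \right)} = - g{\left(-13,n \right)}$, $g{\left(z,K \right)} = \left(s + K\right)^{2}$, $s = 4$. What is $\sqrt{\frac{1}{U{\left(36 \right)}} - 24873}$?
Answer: $\frac{i \sqrt{39796801}}{40} \approx 157.71 i$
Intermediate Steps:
$g{\left(z,K \right)} = \left(4 + K\right)^{2}$
$U{\left(n \right)} = - \left(4 + n\right)^{2}$
$\sqrt{\frac{1}{U{\left(36 \right)}} - 24873} = \sqrt{\frac{1}{\left(-1\right) \left(4 + 36\right)^{2}} - 24873} = \sqrt{\frac{1}{\left(-1\right) 40^{2}} - 24873} = \sqrt{\frac{1}{\left(-1\right) 1600} - 24873} = \sqrt{\frac{1}{-1600} - 24873} = \sqrt{- \frac{1}{1600} - 24873} = \sqrt{- \frac{39796801}{1600}} = \frac{i \sqrt{39796801}}{40}$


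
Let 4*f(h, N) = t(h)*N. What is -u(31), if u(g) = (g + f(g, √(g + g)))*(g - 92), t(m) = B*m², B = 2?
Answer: 1891 + 58621*√62/2 ≈ 2.3268e+5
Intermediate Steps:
t(m) = 2*m²
f(h, N) = N*h²/2 (f(h, N) = ((2*h²)*N)/4 = (2*N*h²)/4 = N*h²/2)
u(g) = (-92 + g)*(g + √2*g^(5/2)/2) (u(g) = (g + √(g + g)*g²/2)*(g - 92) = (g + √(2*g)*g²/2)*(-92 + g) = (g + (√2*√g)*g²/2)*(-92 + g) = (g + √2*g^(5/2)/2)*(-92 + g) = (-92 + g)*(g + √2*g^(5/2)/2))
-u(31) = -(31² - 92*31 + √2*31^(7/2)/2 - 46*√2*31^(5/2)) = -(961 - 2852 + √2*(29791*√31)/2 - 46*√2*961*√31) = -(961 - 2852 + 29791*√62/2 - 44206*√62) = -(-1891 - 58621*√62/2) = 1891 + 58621*√62/2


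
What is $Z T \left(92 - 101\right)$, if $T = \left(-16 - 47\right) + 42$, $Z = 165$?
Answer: $31185$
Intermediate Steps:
$T = -21$ ($T = -63 + 42 = -21$)
$Z T \left(92 - 101\right) = 165 \left(-21\right) \left(92 - 101\right) = \left(-3465\right) \left(-9\right) = 31185$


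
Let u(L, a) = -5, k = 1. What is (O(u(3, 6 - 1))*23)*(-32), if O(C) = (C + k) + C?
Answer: 6624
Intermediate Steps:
O(C) = 1 + 2*C (O(C) = (C + 1) + C = (1 + C) + C = 1 + 2*C)
(O(u(3, 6 - 1))*23)*(-32) = ((1 + 2*(-5))*23)*(-32) = ((1 - 10)*23)*(-32) = -9*23*(-32) = -207*(-32) = 6624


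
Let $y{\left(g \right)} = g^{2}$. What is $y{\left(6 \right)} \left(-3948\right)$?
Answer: $-142128$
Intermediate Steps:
$y{\left(6 \right)} \left(-3948\right) = 6^{2} \left(-3948\right) = 36 \left(-3948\right) = -142128$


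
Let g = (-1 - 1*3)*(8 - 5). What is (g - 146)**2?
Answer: 24964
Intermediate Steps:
g = -12 (g = (-1 - 3)*3 = -4*3 = -12)
(g - 146)**2 = (-12 - 146)**2 = (-158)**2 = 24964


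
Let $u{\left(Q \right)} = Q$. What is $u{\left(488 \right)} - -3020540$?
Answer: $3021028$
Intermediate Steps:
$u{\left(488 \right)} - -3020540 = 488 - -3020540 = 488 + 3020540 = 3021028$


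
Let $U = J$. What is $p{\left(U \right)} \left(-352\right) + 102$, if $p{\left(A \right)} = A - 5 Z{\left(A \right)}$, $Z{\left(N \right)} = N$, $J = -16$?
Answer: $-22426$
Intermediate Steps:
$U = -16$
$p{\left(A \right)} = - 4 A$ ($p{\left(A \right)} = A - 5 A = - 4 A$)
$p{\left(U \right)} \left(-352\right) + 102 = \left(-4\right) \left(-16\right) \left(-352\right) + 102 = 64 \left(-352\right) + 102 = -22528 + 102 = -22426$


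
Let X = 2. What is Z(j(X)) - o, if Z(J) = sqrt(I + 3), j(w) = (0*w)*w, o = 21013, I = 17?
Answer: -21013 + 2*sqrt(5) ≈ -21009.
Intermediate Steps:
j(w) = 0 (j(w) = 0*w = 0)
Z(J) = 2*sqrt(5) (Z(J) = sqrt(17 + 3) = sqrt(20) = 2*sqrt(5))
Z(j(X)) - o = 2*sqrt(5) - 1*21013 = 2*sqrt(5) - 21013 = -21013 + 2*sqrt(5)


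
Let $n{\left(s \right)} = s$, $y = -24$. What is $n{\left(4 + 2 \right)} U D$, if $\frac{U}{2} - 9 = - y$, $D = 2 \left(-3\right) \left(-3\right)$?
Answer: $7128$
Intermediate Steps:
$D = 18$ ($D = \left(-6\right) \left(-3\right) = 18$)
$U = 66$ ($U = 18 + 2 \left(\left(-1\right) \left(-24\right)\right) = 18 + 2 \cdot 24 = 18 + 48 = 66$)
$n{\left(4 + 2 \right)} U D = \left(4 + 2\right) 66 \cdot 18 = 6 \cdot 66 \cdot 18 = 396 \cdot 18 = 7128$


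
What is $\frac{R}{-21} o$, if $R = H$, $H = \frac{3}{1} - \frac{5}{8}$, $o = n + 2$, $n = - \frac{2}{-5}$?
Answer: $- \frac{19}{70} \approx -0.27143$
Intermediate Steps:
$n = \frac{2}{5}$ ($n = \left(-2\right) \left(- \frac{1}{5}\right) = \frac{2}{5} \approx 0.4$)
$o = \frac{12}{5}$ ($o = \frac{2}{5} + 2 = \frac{12}{5} \approx 2.4$)
$H = \frac{19}{8}$ ($H = 3 \cdot 1 - \frac{5}{8} = 3 - \frac{5}{8} = \frac{19}{8} \approx 2.375$)
$R = \frac{19}{8} \approx 2.375$
$\frac{R}{-21} o = \frac{1}{-21} \cdot \frac{19}{8} \cdot \frac{12}{5} = \left(- \frac{1}{21}\right) \frac{19}{8} \cdot \frac{12}{5} = \left(- \frac{19}{168}\right) \frac{12}{5} = - \frac{19}{70}$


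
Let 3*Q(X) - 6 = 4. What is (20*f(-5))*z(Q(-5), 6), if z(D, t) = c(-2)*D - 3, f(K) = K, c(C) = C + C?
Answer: 4900/3 ≈ 1633.3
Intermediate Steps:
c(C) = 2*C
Q(X) = 10/3 (Q(X) = 2 + (1/3)*4 = 2 + 4/3 = 10/3)
z(D, t) = -3 - 4*D (z(D, t) = (2*(-2))*D - 3 = -4*D - 3 = -3 - 4*D)
(20*f(-5))*z(Q(-5), 6) = (20*(-5))*(-3 - 4*10/3) = -100*(-3 - 40/3) = -100*(-49/3) = 4900/3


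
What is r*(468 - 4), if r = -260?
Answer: -120640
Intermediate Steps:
r*(468 - 4) = -260*(468 - 4) = -260*464 = -120640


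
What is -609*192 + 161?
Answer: -116767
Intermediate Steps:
-609*192 + 161 = -203*576 + 161 = -116928 + 161 = -116767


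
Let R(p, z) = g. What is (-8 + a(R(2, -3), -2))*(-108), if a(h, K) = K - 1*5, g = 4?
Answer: 1620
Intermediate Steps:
R(p, z) = 4
a(h, K) = -5 + K (a(h, K) = K - 5 = -5 + K)
(-8 + a(R(2, -3), -2))*(-108) = (-8 + (-5 - 2))*(-108) = (-8 - 7)*(-108) = -15*(-108) = 1620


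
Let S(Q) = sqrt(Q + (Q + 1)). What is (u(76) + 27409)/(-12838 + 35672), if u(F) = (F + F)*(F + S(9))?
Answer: 38961/22834 + 76*sqrt(19)/11417 ≈ 1.7353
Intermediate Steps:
S(Q) = sqrt(1 + 2*Q) (S(Q) = sqrt(Q + (1 + Q)) = sqrt(1 + 2*Q))
u(F) = 2*F*(F + sqrt(19)) (u(F) = (F + F)*(F + sqrt(1 + 2*9)) = (2*F)*(F + sqrt(1 + 18)) = (2*F)*(F + sqrt(19)) = 2*F*(F + sqrt(19)))
(u(76) + 27409)/(-12838 + 35672) = (2*76*(76 + sqrt(19)) + 27409)/(-12838 + 35672) = ((11552 + 152*sqrt(19)) + 27409)/22834 = (38961 + 152*sqrt(19))*(1/22834) = 38961/22834 + 76*sqrt(19)/11417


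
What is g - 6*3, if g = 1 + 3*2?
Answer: -11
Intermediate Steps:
g = 7 (g = 1 + 6 = 7)
g - 6*3 = 7 - 6*3 = 7 - 18 = -11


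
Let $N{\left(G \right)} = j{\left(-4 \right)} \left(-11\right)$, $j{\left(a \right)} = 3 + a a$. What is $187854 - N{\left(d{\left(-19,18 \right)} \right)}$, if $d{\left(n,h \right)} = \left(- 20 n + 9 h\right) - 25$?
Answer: $188063$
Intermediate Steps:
$j{\left(a \right)} = 3 + a^{2}$
$d{\left(n,h \right)} = -25 - 20 n + 9 h$
$N{\left(G \right)} = -209$ ($N{\left(G \right)} = \left(3 + \left(-4\right)^{2}\right) \left(-11\right) = \left(3 + 16\right) \left(-11\right) = 19 \left(-11\right) = -209$)
$187854 - N{\left(d{\left(-19,18 \right)} \right)} = 187854 - -209 = 187854 + 209 = 188063$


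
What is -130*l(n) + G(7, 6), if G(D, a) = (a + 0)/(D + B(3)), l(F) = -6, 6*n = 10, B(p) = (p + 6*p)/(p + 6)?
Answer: 10929/14 ≈ 780.64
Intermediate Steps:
B(p) = 7*p/(6 + p) (B(p) = (7*p)/(6 + p) = 7*p/(6 + p))
n = 5/3 (n = (1/6)*10 = 5/3 ≈ 1.6667)
G(D, a) = a/(7/3 + D) (G(D, a) = (a + 0)/(D + 7*3/(6 + 3)) = a/(D + 7*3/9) = a/(D + 7*3*(1/9)) = a/(D + 7/3) = a/(7/3 + D))
-130*l(n) + G(7, 6) = -130*(-6) + 3*6/(7 + 3*7) = 780 + 3*6/(7 + 21) = 780 + 3*6/28 = 780 + 3*6*(1/28) = 780 + 9/14 = 10929/14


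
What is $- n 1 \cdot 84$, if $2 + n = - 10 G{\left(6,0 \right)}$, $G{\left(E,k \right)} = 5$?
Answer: $4368$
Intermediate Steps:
$n = -52$ ($n = -2 - 50 = -52$)
$- n 1 \cdot 84 = \left(-1\right) \left(-52\right) 1 \cdot 84 = 52 \cdot 84 = 4368$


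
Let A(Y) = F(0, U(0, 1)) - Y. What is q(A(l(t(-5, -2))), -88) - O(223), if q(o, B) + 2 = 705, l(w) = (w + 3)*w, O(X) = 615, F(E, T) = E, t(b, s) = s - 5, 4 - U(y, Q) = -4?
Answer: 88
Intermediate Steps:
U(y, Q) = 8 (U(y, Q) = 4 - 1*(-4) = 4 + 4 = 8)
t(b, s) = -5 + s
l(w) = w*(3 + w) (l(w) = (3 + w)*w = w*(3 + w))
A(Y) = -Y (A(Y) = 0 - Y = -Y)
q(o, B) = 703 (q(o, B) = -2 + 705 = 703)
q(A(l(t(-5, -2))), -88) - O(223) = 703 - 1*615 = 703 - 615 = 88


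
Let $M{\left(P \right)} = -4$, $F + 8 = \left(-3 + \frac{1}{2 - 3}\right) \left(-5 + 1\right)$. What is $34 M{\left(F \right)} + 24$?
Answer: $-112$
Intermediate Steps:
$F = 8$ ($F = -8 + \left(-3 + \frac{1}{2 - 3}\right) \left(-5 + 1\right) = -8 + \left(-3 + \frac{1}{-1}\right) \left(-4\right) = -8 + \left(-3 - 1\right) \left(-4\right) = -8 - -16 = -8 + 16 = 8$)
$34 M{\left(F \right)} + 24 = 34 \left(-4\right) + 24 = -136 + 24 = -112$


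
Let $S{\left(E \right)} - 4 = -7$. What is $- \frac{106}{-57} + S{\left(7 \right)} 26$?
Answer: $- \frac{4340}{57} \approx -76.14$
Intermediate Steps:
$S{\left(E \right)} = -3$ ($S{\left(E \right)} = 4 - 7 = -3$)
$- \frac{106}{-57} + S{\left(7 \right)} 26 = - \frac{106}{-57} - 78 = \left(-106\right) \left(- \frac{1}{57}\right) - 78 = \frac{106}{57} - 78 = - \frac{4340}{57}$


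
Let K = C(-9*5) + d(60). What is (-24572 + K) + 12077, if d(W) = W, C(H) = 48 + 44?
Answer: -12343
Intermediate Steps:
C(H) = 92
K = 152 (K = 92 + 60 = 152)
(-24572 + K) + 12077 = (-24572 + 152) + 12077 = -24420 + 12077 = -12343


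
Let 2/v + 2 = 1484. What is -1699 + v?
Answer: -1258958/741 ≈ -1699.0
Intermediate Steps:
v = 1/741 (v = 2/(-2 + 1484) = 2/1482 = 2*(1/1482) = 1/741 ≈ 0.0013495)
-1699 + v = -1699 + 1/741 = -1258958/741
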